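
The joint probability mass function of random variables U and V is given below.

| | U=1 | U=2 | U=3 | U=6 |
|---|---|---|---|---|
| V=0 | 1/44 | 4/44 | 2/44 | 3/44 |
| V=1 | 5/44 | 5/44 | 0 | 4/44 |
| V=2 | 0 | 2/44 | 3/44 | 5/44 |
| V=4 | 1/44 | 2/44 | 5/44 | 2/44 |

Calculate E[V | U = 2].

P(U = 2) = 13/44.
Σ V·P over the event = 0·(4/44) + 1·(5/44) + 2·(2/44) + 4·(2/44) = 17/44.
E[V | U = 2] = (17/44) / (13/44) = 17/13.

17/13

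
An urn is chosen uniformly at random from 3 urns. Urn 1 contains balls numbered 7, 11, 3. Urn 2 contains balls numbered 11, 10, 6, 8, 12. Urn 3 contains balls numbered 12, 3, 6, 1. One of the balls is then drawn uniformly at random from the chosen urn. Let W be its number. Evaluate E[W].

E[W | urn 1] = (7+11+3)/3 = 7.
E[W | urn 2] = (11+10+6+8+12)/5 = 47/5.
E[W | urn 3] = (12+3+6+1)/4 = 11/2.
E[W] = (1/3)·(7) + (1/3)·(47/5) + (1/3)·(11/2) = 73/10.

73/10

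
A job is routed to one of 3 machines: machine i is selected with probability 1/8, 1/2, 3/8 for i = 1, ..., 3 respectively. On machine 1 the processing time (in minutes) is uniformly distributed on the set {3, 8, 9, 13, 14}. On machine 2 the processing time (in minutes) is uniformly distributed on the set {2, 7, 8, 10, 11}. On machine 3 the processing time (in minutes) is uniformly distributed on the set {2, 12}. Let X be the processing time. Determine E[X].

E[X | machine 1] = (3+8+9+13+14)/5 = 47/5.
E[X | machine 2] = (2+7+8+10+11)/5 = 38/5.
E[X | machine 3] = (2+12)/2 = 7.
E[X] = (1/8)·(47/5) + (1/2)·(38/5) + (3/8)·(7) = 38/5.

38/5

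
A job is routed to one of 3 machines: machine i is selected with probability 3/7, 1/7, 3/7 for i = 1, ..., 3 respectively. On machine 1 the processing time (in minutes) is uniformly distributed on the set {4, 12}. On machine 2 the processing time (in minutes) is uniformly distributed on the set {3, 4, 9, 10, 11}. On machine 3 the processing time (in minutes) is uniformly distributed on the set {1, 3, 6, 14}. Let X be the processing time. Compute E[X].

247/35

E[X | machine 1] = (4+12)/2 = 8.
E[X | machine 2] = (3+4+9+10+11)/5 = 37/5.
E[X | machine 3] = (1+3+6+14)/4 = 6.
By the law of total expectation,
E[X] = (3/7)·(8) + (1/7)·(37/5) + (3/7)·(6) = 247/35.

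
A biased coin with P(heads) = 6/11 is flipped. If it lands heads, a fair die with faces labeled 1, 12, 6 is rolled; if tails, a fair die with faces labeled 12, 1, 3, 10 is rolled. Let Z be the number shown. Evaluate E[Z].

E[Z | heads] = (1+12+6)/3 = 19/3.
E[Z | tails] = (12+1+3+10)/4 = 13/2.
By the law of total expectation,
E[Z] = (6/11)·(19/3) + (5/11)·(13/2) = 141/22.

141/22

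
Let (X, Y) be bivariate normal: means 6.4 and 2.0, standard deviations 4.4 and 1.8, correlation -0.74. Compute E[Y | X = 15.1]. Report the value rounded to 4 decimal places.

-0.6337

For a bivariate normal, E[Y | X=x] = μ_Y + ρ·(σ_Y/σ_X)·(x − μ_X).
E[Y | X=15.1] = 2.0 + (-0.74)·(1.8/4.4)·(15.1 − (6.4)) = 2.0 + (-0.302727)·(8.7) = -0.6337.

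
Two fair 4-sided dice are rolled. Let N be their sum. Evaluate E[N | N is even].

5

P(N is even) = 1/2.
Σ over the event: 2·1/16 + 4·3/16 + 6·3/16 + 8·1/16 = 5/2.
E[N | N is even] = (5/2) / (1/2) = 5.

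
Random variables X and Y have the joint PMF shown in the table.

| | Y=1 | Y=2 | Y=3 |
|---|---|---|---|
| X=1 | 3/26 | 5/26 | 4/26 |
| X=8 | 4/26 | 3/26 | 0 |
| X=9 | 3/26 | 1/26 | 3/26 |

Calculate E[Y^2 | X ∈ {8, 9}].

25/7

P(X ∈ {8, 9}) = 7/13.
Σ Y^2·P over the event = 1·(4/26) + 4·(3/26) + 1·(3/26) + 4·(1/26) + 9·(3/26) = 25/13.
E[Y^2 | X ∈ {8, 9}] = (25/13) / (7/13) = 25/7.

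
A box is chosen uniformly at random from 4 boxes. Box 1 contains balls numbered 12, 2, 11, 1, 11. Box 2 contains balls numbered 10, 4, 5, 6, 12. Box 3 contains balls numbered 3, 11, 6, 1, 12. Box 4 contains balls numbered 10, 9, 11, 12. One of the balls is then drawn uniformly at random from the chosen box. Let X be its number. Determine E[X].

319/40

E[X | box 1] = (12+2+11+1+11)/5 = 37/5.
E[X | box 2] = (10+4+5+6+12)/5 = 37/5.
E[X | box 3] = (3+11+6+1+12)/5 = 33/5.
E[X | box 4] = (10+9+11+12)/4 = 21/2.
By the law of total expectation,
E[X] = (1/4)·(37/5) + (1/4)·(37/5) + (1/4)·(33/5) + (1/4)·(21/2) = 319/40.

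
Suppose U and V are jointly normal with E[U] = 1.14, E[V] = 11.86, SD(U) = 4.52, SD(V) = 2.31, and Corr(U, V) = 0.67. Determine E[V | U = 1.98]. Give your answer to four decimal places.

12.1476

The regression of V on U has slope ρ·σ_V/σ_U and passes through (μ_U, μ_V).
E[V | U=1.98] = 11.86 + (0.67)·(2.31/4.52)·(1.98 − (1.14)) = 11.86 + (0.34241)·(0.84) = 12.1476.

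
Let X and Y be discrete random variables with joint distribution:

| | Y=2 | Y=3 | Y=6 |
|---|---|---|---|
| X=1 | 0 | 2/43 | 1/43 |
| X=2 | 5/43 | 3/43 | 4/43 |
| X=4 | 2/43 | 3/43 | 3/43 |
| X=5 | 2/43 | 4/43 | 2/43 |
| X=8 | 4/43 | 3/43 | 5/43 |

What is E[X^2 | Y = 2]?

P(Y = 2) = 13/43.
Summing X^2·P(X=x,Y=y) over the conditioning event gives 358/43.
E[X^2 | Y = 2] = (358/43) / (13/43) = 358/13.

358/13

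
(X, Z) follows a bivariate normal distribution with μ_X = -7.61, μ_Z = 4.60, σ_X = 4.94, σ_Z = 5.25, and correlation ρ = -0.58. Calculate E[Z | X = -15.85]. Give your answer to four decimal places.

9.6791

E[Z | X=x] = μ_Z + ρ(σ_Z/σ_X)(x − μ_X) for jointly normal variables.
E[Z | X=-15.85] = 4.60 + (-0.58)·(5.25/4.94)·(-15.85 − (-7.61)) = 4.60 + (-0.6164)·(-8.24) = 9.6791.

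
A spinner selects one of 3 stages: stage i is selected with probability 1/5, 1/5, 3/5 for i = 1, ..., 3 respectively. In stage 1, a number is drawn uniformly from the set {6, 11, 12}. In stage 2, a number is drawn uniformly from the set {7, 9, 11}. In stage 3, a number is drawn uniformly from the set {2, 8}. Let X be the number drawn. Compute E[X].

E[X | stage 1] = (6+11+12)/3 = 29/3.
E[X | stage 2] = (7+9+11)/3 = 9.
E[X | stage 3] = (2+8)/2 = 5.
By the law of total expectation,
E[X] = (1/5)·(29/3) + (1/5)·(9) + (3/5)·(5) = 101/15.

101/15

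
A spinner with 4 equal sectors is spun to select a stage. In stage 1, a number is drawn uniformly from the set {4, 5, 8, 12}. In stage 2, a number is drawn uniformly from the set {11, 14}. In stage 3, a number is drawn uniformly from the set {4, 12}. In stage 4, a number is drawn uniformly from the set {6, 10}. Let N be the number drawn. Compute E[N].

143/16

E[N | stage 1] = (4+5+8+12)/4 = 29/4.
E[N | stage 2] = (11+14)/2 = 25/2.
E[N | stage 3] = (4+12)/2 = 8.
E[N | stage 4] = (6+10)/2 = 8.
E[N] = (1/4)·(29/4) + (1/4)·(25/2) + (1/4)·(8) + (1/4)·(8) = 143/16.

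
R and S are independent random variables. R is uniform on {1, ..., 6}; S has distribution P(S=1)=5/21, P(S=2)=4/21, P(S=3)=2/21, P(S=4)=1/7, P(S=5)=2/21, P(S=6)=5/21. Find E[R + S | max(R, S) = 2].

43/13

P(max(R, S) = 2) = 13/126.
Summing (R+S)·P(x,y) over outcomes with max(R, S) = 2 gives 43/126.
E[R + S | max(R, S) = 2] = (43/126) / (13/126) = 43/13.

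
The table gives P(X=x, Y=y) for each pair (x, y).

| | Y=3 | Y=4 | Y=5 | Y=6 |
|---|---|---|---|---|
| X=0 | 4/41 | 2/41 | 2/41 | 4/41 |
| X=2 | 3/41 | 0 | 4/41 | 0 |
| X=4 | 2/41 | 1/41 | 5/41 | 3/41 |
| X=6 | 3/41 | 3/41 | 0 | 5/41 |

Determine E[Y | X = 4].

53/11

P(X = 4) = 11/41.
Σ Y·P over the event = 3·(2/41) + 4·(1/41) + 5·(5/41) + 6·(3/41) = 53/41.
E[Y | X = 4] = (53/41) / (11/41) = 53/11.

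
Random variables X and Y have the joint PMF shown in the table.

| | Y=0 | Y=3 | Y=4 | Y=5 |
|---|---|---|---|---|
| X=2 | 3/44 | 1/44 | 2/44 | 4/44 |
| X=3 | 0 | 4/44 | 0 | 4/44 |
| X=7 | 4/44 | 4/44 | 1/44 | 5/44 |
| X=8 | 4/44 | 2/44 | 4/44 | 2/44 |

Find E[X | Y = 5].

P(Y = 5) = 15/44.
Σ X·P over the event = 2·(4/44) + 3·(4/44) + 7·(5/44) + 8·(2/44) = 71/44.
E[X | Y = 5] = (71/44) / (15/44) = 71/15.

71/15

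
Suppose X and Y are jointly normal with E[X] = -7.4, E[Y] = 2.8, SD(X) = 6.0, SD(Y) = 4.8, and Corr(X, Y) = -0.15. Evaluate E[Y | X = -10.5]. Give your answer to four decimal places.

3.1720

E[Y | X=x] = μ_Y + ρ(σ_Y/σ_X)(x − μ_X) for jointly normal variables.
E[Y | X=-10.5] = 2.8 + (-0.15)·(4.8/6.0)·(-10.5 − (-7.4)) = 2.8 + (-0.12)·(-3.1) = 3.1720.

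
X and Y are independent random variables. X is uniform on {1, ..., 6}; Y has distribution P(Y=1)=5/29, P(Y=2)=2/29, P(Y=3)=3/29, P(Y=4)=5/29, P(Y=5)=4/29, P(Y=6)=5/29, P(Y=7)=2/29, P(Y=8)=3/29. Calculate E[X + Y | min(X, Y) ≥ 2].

P(min(X, Y) ≥ 2) = 20/29.
Summing (X+Y)·P(x,y) over outcomes with min(X, Y) ≥ 2 gives 1085/174.
E[X + Y | min(X, Y) ≥ 2] = (1085/174) / (20/29) = 217/24.

217/24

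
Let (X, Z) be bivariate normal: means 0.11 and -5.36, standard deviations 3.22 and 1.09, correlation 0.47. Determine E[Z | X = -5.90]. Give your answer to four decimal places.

For a bivariate normal, E[Z | X=x] = μ_Z + ρ·(σ_Z/σ_X)·(x − μ_X).
E[Z | X=-5.90] = -5.36 + (0.47)·(1.09/3.22)·(-5.90 − (0.11)) = -5.36 + (0.1591)·(-6.01) = -6.3162.

-6.3162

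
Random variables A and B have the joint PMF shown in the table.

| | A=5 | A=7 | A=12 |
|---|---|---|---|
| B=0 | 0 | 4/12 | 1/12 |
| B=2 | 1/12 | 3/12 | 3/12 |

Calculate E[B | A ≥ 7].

P(A ≥ 7) = 11/12.
Σ B·P over the event = 0·(4/12) + 2·(3/12) + 0·(1/12) + 2·(3/12) = 1.
E[B | A ≥ 7] = (1) / (11/12) = 12/11.

12/11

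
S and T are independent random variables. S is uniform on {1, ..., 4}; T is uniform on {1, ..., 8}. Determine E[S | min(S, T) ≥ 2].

3

P(min(S, T) ≥ 2) = 21/32.
Summing S·P(x,y) over outcomes with min(S, T) ≥ 2 gives 63/32.
E[S | min(S, T) ≥ 2] = (63/32) / (21/32) = 3.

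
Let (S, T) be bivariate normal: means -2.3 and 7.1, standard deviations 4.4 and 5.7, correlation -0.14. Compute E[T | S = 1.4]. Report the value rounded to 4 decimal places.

The regression of T on S has slope ρ·σ_T/σ_S and passes through (μ_S, μ_T).
E[T | S=1.4] = 7.1 + (-0.14)·(5.7/4.4)·(1.4 − (-2.3)) = 7.1 + (-0.18136)·(3.7) = 6.4290.

6.4290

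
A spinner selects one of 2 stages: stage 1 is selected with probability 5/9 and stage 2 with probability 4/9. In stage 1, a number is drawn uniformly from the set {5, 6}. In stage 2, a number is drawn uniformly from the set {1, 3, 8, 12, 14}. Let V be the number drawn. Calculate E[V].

193/30

E[V | stage 1] = (5+6)/2 = 11/2.
E[V | stage 2] = (1+3+8+12+14)/5 = 38/5.
By the law of total expectation,
E[V] = (5/9)·(11/2) + (4/9)·(38/5) = 193/30.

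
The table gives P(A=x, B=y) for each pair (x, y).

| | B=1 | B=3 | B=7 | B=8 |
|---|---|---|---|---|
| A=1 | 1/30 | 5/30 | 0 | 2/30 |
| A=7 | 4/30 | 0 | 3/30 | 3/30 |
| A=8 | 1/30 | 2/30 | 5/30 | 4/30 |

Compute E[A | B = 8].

55/9

P(B = 8) = 3/10.
Σ A·P over the event = 1·(2/30) + 7·(3/30) + 8·(4/30) = 11/6.
E[A | B = 8] = (11/6) / (3/10) = 55/9.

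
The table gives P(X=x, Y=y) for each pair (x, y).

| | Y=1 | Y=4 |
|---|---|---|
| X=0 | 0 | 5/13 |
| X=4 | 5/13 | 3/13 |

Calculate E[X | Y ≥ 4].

3/2

P(Y ≥ 4) = 8/13.
Summing X·P(X=x,Y=y) over the conditioning event gives 12/13.
E[X | Y ≥ 4] = (12/13) / (8/13) = 3/2.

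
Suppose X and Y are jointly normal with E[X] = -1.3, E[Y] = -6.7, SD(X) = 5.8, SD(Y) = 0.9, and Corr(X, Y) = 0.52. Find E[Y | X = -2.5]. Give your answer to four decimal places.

-6.7968

For a bivariate normal, E[Y | X=x] = μ_Y + ρ·(σ_Y/σ_X)·(x − μ_X).
E[Y | X=-2.5] = -6.7 + (0.52)·(0.9/5.8)·(-2.5 − (-1.3)) = -6.7 + (0.08069)·(-1.2) = -6.7968.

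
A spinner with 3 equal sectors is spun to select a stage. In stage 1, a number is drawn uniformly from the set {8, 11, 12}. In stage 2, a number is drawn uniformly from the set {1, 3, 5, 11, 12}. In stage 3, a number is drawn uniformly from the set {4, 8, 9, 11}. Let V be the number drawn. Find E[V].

E[V | stage 1] = (8+11+12)/3 = 31/3.
E[V | stage 2] = (1+3+5+11+12)/5 = 32/5.
E[V | stage 3] = (4+8+9+11)/4 = 8.
E[V] = (1/3)·(31/3) + (1/3)·(32/5) + (1/3)·(8) = 371/45.

371/45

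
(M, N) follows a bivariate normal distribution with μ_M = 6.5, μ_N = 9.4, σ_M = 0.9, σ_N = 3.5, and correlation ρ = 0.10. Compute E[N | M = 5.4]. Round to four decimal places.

8.9722

For a bivariate normal, E[N | M=x] = μ_N + ρ·(σ_N/σ_M)·(x − μ_M).
E[N | M=5.4] = 9.4 + (0.10)·(3.5/0.9)·(5.4 − (6.5)) = 9.4 + (0.38889)·(-1.1) = 8.9722.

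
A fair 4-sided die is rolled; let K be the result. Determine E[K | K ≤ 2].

3/2

Given K ≤ 2, K is equally likely to be any of {1, 2}.
E[K | K ≤ 2] = (1 + 2) / 2 = 3/2.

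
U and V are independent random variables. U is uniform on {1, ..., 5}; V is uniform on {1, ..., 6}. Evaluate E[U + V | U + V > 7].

Outcomes with U + V > 7: (2,6), (3,5), (3,6), (4,4), (4,5), (4,6), (5,3), (5,4), (5,5), (5,6), each with probability 1/30.
E[U + V | U + V > 7] = (8 + 8 + 9 + 8 + 9 + 10 + 8 + 9 + 10 + 11) / 10 = 9.

9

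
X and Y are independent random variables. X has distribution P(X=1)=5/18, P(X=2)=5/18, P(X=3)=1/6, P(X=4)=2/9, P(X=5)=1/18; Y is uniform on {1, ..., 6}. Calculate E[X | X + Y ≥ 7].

P(X + Y ≥ 7) = 5/12.
Summing X·P(x,y) over outcomes with X + Y ≥ 7 gives 47/36.
E[X | X + Y ≥ 7] = (47/36) / (5/12) = 47/15.

47/15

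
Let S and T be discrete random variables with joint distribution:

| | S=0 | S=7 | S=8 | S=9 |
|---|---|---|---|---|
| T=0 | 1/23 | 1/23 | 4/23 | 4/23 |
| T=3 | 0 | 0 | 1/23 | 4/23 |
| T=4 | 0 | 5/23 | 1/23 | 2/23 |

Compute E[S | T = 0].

15/2

P(T = 0) = 10/23.
Σ S·P over the event = 0·(1/23) + 7·(1/23) + 8·(4/23) + 9·(4/23) = 75/23.
E[S | T = 0] = (75/23) / (10/23) = 15/2.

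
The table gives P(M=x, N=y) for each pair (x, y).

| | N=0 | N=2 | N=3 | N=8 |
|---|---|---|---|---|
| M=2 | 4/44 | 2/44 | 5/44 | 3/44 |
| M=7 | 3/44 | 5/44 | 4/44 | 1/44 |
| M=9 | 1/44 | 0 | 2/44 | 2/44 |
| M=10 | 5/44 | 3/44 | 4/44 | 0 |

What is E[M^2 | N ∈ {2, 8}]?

97/2

P(N ∈ {2, 8}) = 4/11.
Σ M^2·P over the event = 4·(2/44) + 4·(3/44) + 49·(5/44) + 49·(1/44) + 81·(2/44) + 100·(3/44) = 194/11.
E[M^2 | N ∈ {2, 8}] = (194/11) / (4/11) = 97/2.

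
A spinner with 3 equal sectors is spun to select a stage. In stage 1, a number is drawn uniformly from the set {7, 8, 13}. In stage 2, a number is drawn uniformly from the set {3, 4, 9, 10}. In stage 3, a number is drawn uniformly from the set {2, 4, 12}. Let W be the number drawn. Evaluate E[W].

131/18

E[W | stage 1] = (7+8+13)/3 = 28/3.
E[W | stage 2] = (3+4+9+10)/4 = 13/2.
E[W | stage 3] = (2+4+12)/3 = 6.
By the law of total expectation,
E[W] = (1/3)·(28/3) + (1/3)·(13/2) + (1/3)·(6) = 131/18.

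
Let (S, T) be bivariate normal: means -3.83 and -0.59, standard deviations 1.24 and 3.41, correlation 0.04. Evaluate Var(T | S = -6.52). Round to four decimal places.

11.6095

For a bivariate normal, Var(T | S=x) = σ_T²(1 − ρ²).
Var(T | S=-6.52) = (3.41)²·(1 − (0.04)²) = 11.6281·0.9984 = 11.6095.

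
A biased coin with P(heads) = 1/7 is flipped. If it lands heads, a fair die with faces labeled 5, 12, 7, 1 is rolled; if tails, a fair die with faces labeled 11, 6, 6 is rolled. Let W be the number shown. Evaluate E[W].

E[W | heads] = (5+12+7+1)/4 = 25/4.
E[W | tails] = (11+6+6)/3 = 23/3.
By the law of total expectation,
E[W] = (1/7)·(25/4) + (6/7)·(23/3) = 209/28.

209/28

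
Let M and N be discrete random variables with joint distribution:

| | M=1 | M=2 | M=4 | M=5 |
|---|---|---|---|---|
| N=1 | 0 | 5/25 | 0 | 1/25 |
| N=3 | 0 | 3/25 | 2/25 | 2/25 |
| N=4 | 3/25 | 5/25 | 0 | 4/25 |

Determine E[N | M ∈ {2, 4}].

P(M ∈ {2, 4}) = 3/5.
Σ N·P over the event = 1·(5/25) + 3·(3/25) + 4·(5/25) + 3·(2/25) = 8/5.
E[N | M ∈ {2, 4}] = (8/5) / (3/5) = 8/3.

8/3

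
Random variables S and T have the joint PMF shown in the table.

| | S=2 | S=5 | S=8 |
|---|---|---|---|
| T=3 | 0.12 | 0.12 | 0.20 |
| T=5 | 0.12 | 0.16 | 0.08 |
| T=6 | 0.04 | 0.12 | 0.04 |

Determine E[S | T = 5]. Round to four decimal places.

P(T = 5) = 0.36.
Σ S·P over the event = 2·(0.12) + 5·(0.16) + 8·(0.08) = 1.68.
E[S | T = 5] = (1.68) / (0.36) = 4.6667.

4.6667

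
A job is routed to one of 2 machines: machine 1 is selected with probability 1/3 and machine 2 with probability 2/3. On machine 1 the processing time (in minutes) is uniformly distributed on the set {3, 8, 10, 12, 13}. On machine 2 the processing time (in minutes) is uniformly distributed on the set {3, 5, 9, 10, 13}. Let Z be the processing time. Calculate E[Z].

E[Z | machine 1] = (3+8+10+12+13)/5 = 46/5.
E[Z | machine 2] = (3+5+9+10+13)/5 = 8.
By the law of total expectation,
E[Z] = (1/3)·(46/5) + (2/3)·(8) = 42/5.

42/5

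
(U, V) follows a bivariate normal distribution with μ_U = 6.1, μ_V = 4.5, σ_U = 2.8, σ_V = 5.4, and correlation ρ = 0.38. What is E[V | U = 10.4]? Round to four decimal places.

7.6513

For a bivariate normal, E[V | U=x] = μ_V + ρ·(σ_V/σ_U)·(x − μ_U).
E[V | U=10.4] = 4.5 + (0.38)·(5.4/2.8)·(10.4 − (6.1)) = 4.5 + (0.73286)·(4.3) = 7.6513.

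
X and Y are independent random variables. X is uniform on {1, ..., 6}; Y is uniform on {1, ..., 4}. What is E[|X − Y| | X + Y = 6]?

2

Outcomes with X + Y = 6: (2,4), (3,3), (4,2), (5,1), each with probability 1/24.
E[|X − Y| | X + Y = 6] = (2 + 0 + 2 + 4) / 4 = 2.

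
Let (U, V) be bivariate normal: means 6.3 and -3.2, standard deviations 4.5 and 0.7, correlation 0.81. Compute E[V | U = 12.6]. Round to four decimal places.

-2.4062

The regression of V on U has slope ρ·σ_V/σ_U and passes through (μ_U, μ_V).
E[V | U=12.6] = -3.2 + (0.81)·(0.7/4.5)·(12.6 − (6.3)) = -3.2 + (0.126)·(6.3) = -2.4062.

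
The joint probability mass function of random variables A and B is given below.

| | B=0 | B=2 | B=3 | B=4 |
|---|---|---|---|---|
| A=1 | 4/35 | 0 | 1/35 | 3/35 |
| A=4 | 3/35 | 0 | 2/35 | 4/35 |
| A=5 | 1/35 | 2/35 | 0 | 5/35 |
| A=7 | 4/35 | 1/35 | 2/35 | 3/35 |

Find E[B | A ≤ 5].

P(A ≤ 5) = 5/7.
Summing B·P(A=x,B=y) over the conditioning event gives 61/35.
E[B | A ≤ 5] = (61/35) / (5/7) = 61/25.

61/25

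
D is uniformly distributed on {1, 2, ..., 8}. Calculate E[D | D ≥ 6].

7

Given D ≥ 6, D is equally likely to be any of {6, 7, 8}.
E[D | D ≥ 6] = (6 + 7 + 8) / 3 = 7.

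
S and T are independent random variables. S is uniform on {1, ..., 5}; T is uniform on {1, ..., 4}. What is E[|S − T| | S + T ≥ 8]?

Outcomes with S + T ≥ 8: (4,4), (5,3), (5,4), each with probability 1/20.
E[|S − T| | S + T ≥ 8] = (0 + 2 + 1) / 3 = 1.

1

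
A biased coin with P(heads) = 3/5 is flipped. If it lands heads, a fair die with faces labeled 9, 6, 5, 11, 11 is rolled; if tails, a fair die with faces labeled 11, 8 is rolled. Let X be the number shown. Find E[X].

E[X | heads] = (9+6+5+11+11)/5 = 42/5.
E[X | tails] = (11+8)/2 = 19/2.
By the law of total expectation,
E[X] = (3/5)·(42/5) + (2/5)·(19/2) = 221/25.

221/25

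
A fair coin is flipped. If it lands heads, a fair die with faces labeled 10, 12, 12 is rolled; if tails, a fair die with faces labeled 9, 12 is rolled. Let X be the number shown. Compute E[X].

E[X | heads] = (10+12+12)/3 = 34/3.
E[X | tails] = (9+12)/2 = 21/2.
E[X] = (1/2)·(34/3) + (1/2)·(21/2) = 131/12.

131/12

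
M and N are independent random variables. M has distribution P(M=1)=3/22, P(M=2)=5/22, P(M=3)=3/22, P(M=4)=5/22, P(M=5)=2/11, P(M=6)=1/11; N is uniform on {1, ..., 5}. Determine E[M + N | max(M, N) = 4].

196/31

P(max(M, N) = 4) = 31/110.
Summing (M+N)·P(x,y) over outcomes with max(M, N) = 4 gives 98/55.
E[M + N | max(M, N) = 4] = (98/55) / (31/110) = 196/31.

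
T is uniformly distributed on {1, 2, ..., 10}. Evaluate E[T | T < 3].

Given T < 3, T is equally likely to be any of {1, 2}.
E[T | T < 3] = (1 + 2) / 2 = 3/2.

3/2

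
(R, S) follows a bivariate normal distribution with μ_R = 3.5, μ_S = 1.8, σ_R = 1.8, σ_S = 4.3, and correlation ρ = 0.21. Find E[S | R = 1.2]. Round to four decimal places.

The regression of S on R has slope ρ·σ_S/σ_R and passes through (μ_R, μ_S).
E[S | R=1.2] = 1.8 + (0.21)·(4.3/1.8)·(1.2 − (3.5)) = 1.8 + (0.50167)·(-2.3) = 0.6462.

0.6462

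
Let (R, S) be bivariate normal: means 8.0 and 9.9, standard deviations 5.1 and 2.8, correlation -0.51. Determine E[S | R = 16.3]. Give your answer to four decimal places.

For a bivariate normal, E[S | R=x] = μ_S + ρ·(σ_S/σ_R)·(x − μ_R).
E[S | R=16.3] = 9.9 + (-0.51)·(2.8/5.1)·(16.3 − (8.0)) = 9.9 + (-0.28)·(8.3) = 7.5760.

7.5760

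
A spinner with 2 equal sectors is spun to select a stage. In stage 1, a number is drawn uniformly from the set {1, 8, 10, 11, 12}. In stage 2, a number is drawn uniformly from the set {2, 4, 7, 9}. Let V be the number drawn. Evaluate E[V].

139/20

E[V | stage 1] = (1+8+10+11+12)/5 = 42/5.
E[V | stage 2] = (2+4+7+9)/4 = 11/2.
E[V] = (1/2)·(42/5) + (1/2)·(11/2) = 139/20.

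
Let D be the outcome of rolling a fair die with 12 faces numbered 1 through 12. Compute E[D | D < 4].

Given D < 4, D is equally likely to be any of {1, 2, 3}.
E[D | D < 4] = (1 + 2 + 3) / 3 = 2.

2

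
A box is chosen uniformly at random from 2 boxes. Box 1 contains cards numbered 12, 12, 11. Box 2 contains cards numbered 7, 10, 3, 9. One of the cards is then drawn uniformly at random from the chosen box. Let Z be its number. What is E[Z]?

E[Z | box 1] = (12+12+11)/3 = 35/3.
E[Z | box 2] = (7+10+3+9)/4 = 29/4.
E[Z] = (1/2)·(35/3) + (1/2)·(29/4) = 227/24.

227/24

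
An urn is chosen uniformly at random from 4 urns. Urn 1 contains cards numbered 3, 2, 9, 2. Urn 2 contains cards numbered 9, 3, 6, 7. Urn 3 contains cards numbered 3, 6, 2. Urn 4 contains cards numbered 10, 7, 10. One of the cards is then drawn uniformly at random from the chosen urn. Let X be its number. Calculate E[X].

275/48

E[X | urn 1] = (3+2+9+2)/4 = 4.
E[X | urn 2] = (9+3+6+7)/4 = 25/4.
E[X | urn 3] = (3+6+2)/3 = 11/3.
E[X | urn 4] = (10+7+10)/3 = 9.
By the law of total expectation,
E[X] = (1/4)·(4) + (1/4)·(25/4) + (1/4)·(11/3) + (1/4)·(9) = 275/48.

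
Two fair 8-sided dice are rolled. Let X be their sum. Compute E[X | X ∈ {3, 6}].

36/7

P(X ∈ {3, 6}) = 7/64.
Σ over the event: 3·1/32 + 6·5/64 = 9/16.
E[X | X ∈ {3, 6}] = (9/16) / (7/64) = 36/7.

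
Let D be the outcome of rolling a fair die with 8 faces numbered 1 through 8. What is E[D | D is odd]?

4

Given D is odd, D is equally likely to be any of {1, 3, 5, 7}.
E[D | D is odd] = (1 + 3 + 5 + 7) / 4 = 4.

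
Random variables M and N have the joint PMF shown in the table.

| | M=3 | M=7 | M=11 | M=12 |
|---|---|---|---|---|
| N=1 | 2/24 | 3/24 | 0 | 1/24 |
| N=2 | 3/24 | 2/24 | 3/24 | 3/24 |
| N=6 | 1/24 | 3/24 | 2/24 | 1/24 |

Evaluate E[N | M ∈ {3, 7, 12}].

P(M ∈ {3, 7, 12}) = 19/24.
Summing N·P(M=x,N=y) over the conditioning event gives 13/6.
E[N | M ∈ {3, 7, 12}] = (13/6) / (19/24) = 52/19.

52/19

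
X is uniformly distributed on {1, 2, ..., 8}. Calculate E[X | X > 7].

8

Given X > 7, X is equally likely to be any of {8}.
E[X | X > 7] = (8) / 1 = 8.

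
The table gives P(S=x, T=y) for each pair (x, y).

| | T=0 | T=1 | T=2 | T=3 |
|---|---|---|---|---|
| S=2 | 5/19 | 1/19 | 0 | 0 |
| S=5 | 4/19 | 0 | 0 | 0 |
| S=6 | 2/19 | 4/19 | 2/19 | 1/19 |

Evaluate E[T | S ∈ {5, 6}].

P(S ∈ {5, 6}) = 13/19.
Summing T·P(S=x,T=y) over the conditioning event gives 11/19.
E[T | S ∈ {5, 6}] = (11/19) / (13/19) = 11/13.

11/13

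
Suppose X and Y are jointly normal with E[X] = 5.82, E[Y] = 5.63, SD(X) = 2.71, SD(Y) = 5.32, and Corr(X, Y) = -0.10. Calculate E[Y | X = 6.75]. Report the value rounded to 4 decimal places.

5.4474

E[Y | X=x] = μ_Y + ρ(σ_Y/σ_X)(x − μ_X) for jointly normal variables.
E[Y | X=6.75] = 5.63 + (-0.10)·(5.32/2.71)·(6.75 − (5.82)) = 5.63 + (-0.19631)·(0.93) = 5.4474.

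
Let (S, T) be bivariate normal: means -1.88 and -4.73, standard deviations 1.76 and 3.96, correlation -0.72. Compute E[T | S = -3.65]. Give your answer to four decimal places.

E[T | S=x] = μ_T + ρ(σ_T/σ_S)(x − μ_S) for jointly normal variables.
E[T | S=-3.65] = -4.73 + (-0.72)·(3.96/1.76)·(-3.65 − (-1.88)) = -4.73 + (-1.62)·(-1.77) = -1.8626.

-1.8626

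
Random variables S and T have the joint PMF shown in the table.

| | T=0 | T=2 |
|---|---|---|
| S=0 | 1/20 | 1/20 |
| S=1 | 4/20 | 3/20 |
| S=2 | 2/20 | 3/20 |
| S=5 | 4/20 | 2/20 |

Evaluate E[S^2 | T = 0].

P(T = 0) = 11/20.
Summing S^2·P(S=x,T=y) over the conditioning event gives 28/5.
E[S^2 | T = 0] = (28/5) / (11/20) = 112/11.

112/11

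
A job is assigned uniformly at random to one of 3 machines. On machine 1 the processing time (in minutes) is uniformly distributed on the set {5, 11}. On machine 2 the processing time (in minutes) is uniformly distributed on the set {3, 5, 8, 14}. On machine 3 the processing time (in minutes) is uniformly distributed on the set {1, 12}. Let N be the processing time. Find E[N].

E[N | machine 1] = (5+11)/2 = 8.
E[N | machine 2] = (3+5+8+14)/4 = 15/2.
E[N | machine 3] = (1+12)/2 = 13/2.
By the law of total expectation,
E[N] = (1/3)·(8) + (1/3)·(15/2) + (1/3)·(13/2) = 22/3.

22/3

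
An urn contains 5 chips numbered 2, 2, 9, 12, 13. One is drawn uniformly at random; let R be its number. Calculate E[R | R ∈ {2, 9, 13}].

13/2

P(R ∈ {2, 9, 13}) = 4/5.
Σ over the event: 2·2/5 + 9·1/5 + 13·1/5 = 26/5.
E[R | R ∈ {2, 9, 13}] = (26/5) / (4/5) = 13/2.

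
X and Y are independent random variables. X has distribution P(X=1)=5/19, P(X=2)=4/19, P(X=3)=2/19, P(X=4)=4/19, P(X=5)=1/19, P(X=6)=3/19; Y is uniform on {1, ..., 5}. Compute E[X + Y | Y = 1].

P(Y = 1) = 1/5.
Summing (X+Y)·P(x,y) over outcomes with Y = 1 gives 77/95.
E[X + Y | Y = 1] = (77/95) / (1/5) = 77/19.

77/19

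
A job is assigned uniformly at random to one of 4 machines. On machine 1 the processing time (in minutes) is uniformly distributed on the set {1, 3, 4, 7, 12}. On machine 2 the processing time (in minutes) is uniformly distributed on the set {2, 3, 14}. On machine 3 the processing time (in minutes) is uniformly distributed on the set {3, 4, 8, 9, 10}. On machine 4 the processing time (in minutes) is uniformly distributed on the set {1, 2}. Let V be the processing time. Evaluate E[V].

601/120

E[V | machine 1] = (1+3+4+7+12)/5 = 27/5.
E[V | machine 2] = (2+3+14)/3 = 19/3.
E[V | machine 3] = (3+4+8+9+10)/5 = 34/5.
E[V | machine 4] = (1+2)/2 = 3/2.
E[V] = (1/4)·(27/5) + (1/4)·(19/3) + (1/4)·(34/5) + (1/4)·(3/2) = 601/120.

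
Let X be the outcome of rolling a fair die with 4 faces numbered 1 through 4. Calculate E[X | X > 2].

7/2

Given X > 2, X is equally likely to be any of {3, 4}.
E[X | X > 2] = (3 + 4) / 2 = 7/2.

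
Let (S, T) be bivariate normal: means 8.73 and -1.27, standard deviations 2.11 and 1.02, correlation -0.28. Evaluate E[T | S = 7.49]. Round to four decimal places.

-1.1022

The regression of T on S has slope ρ·σ_T/σ_S and passes through (μ_S, μ_T).
E[T | S=7.49] = -1.27 + (-0.28)·(1.02/2.11)·(7.49 − (8.73)) = -1.27 + (-0.13536)·(-1.24) = -1.1022.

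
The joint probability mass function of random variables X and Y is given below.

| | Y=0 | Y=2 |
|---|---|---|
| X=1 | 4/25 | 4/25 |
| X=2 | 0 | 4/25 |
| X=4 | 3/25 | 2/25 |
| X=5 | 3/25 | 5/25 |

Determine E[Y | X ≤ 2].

P(X ≤ 2) = 12/25.
Summing Y·P(X=x,Y=y) over the conditioning event gives 16/25.
E[Y | X ≤ 2] = (16/25) / (12/25) = 4/3.

4/3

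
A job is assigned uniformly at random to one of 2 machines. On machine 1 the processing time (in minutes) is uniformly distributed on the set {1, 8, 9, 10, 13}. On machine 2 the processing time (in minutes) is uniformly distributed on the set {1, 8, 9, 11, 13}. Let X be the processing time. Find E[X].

E[X | machine 1] = (1+8+9+10+13)/5 = 41/5.
E[X | machine 2] = (1+8+9+11+13)/5 = 42/5.
E[X] = (1/2)·(41/5) + (1/2)·(42/5) = 83/10.

83/10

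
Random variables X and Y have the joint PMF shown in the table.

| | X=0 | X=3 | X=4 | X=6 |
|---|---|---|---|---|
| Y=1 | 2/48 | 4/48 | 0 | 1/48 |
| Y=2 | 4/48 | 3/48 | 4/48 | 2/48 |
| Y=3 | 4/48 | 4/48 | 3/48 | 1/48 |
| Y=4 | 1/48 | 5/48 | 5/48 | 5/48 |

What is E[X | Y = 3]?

P(Y = 3) = 1/4.
Σ X·P over the event = 0·(4/48) + 3·(4/48) + 4·(3/48) + 6·(1/48) = 5/8.
E[X | Y = 3] = (5/8) / (1/4) = 5/2.

5/2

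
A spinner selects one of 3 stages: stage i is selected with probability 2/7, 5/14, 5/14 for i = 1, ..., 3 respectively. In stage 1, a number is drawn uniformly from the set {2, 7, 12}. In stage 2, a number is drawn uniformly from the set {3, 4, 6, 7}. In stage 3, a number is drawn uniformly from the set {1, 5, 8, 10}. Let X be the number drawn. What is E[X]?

E[X | stage 1] = (2+7+12)/3 = 7.
E[X | stage 2] = (3+4+6+7)/4 = 5.
E[X | stage 3] = (1+5+8+10)/4 = 6.
E[X] = (2/7)·(7) + (5/14)·(5) + (5/14)·(6) = 83/14.

83/14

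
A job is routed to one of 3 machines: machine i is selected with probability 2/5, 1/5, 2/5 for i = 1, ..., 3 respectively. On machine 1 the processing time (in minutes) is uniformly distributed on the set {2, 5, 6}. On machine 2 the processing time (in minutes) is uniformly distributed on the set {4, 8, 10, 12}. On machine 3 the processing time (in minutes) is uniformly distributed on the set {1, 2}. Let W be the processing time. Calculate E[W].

121/30

E[W | machine 1] = (2+5+6)/3 = 13/3.
E[W | machine 2] = (4+8+10+12)/4 = 17/2.
E[W | machine 3] = (1+2)/2 = 3/2.
E[W] = (2/5)·(13/3) + (1/5)·(17/2) + (2/5)·(3/2) = 121/30.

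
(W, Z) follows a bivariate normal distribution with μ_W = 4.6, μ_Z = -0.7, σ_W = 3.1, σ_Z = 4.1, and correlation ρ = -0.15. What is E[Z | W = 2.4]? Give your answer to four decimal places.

E[Z | W=x] = μ_Z + ρ(σ_Z/σ_W)(x − μ_W) for jointly normal variables.
E[Z | W=2.4] = -0.7 + (-0.15)·(4.1/3.1)·(2.4 − (4.6)) = -0.7 + (-0.19839)·(-2.2) = -0.2635.

-0.2635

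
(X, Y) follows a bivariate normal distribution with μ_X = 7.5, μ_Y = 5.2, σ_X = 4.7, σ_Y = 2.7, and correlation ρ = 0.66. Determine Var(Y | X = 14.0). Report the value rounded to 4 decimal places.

4.1145

The conditional variance in a bivariate normal is σ_Y²(1 − ρ²), independent of x.
Var(Y | X=14.0) = (2.7)²·(1 − (0.66)²) = 7.29·0.5644 = 4.1145.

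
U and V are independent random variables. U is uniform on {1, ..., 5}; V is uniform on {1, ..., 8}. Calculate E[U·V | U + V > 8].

P(U + V > 8) = 3/8.
Summing UV·P(x,y) over outcomes with U + V > 8 gives 71/8.
E[U·V | U + V > 8] = (71/8) / (3/8) = 71/3.

71/3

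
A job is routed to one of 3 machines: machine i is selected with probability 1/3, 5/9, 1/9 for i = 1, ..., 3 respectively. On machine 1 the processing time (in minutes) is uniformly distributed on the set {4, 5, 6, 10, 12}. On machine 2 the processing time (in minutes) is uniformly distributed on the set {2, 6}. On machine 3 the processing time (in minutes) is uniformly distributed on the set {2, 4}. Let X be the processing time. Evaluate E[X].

226/45

E[X | machine 1] = (4+5+6+10+12)/5 = 37/5.
E[X | machine 2] = (2+6)/2 = 4.
E[X | machine 3] = (2+4)/2 = 3.
E[X] = (1/3)·(37/5) + (5/9)·(4) + (1/9)·(3) = 226/45.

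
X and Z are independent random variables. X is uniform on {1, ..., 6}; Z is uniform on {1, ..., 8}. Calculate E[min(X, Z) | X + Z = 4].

4/3

Outcomes with X + Z = 4: (1,3), (2,2), (3,1), each with probability 1/48.
E[min(X, Z) | X + Z = 4] = (1 + 2 + 1) / 3 = 4/3.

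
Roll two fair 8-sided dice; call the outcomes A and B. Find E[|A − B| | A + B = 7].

3

Outcomes with A + B = 7: (1,6), (2,5), (3,4), (4,3), (5,2), (6,1), each with probability 1/64.
E[|A − B| | A + B = 7] = (5 + 3 + 1 + 1 + 3 + 5) / 6 = 3.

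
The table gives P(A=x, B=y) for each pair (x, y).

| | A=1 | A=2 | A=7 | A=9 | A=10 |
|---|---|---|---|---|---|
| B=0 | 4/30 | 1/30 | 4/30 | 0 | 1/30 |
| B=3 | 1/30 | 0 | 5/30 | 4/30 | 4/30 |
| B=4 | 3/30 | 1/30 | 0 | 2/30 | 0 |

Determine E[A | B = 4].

P(B = 4) = 1/5.
Σ A·P over the event = 1·(3/30) + 2·(1/30) + 9·(2/30) = 23/30.
E[A | B = 4] = (23/30) / (1/5) = 23/6.

23/6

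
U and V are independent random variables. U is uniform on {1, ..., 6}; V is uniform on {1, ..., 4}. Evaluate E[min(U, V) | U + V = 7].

9/4

P(U + V = 7) = 1/6.
Summing min(U,V)·P(x,y) over outcomes with U + V = 7 gives 3/8.
E[min(U, V) | U + V = 7] = (3/8) / (1/6) = 9/4.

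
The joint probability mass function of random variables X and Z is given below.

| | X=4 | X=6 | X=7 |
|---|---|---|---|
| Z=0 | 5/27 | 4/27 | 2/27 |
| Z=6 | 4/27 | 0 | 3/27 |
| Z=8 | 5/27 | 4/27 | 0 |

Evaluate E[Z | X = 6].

4

P(X = 6) = 8/27.
Σ Z·P over the event = 0·(4/27) + 8·(4/27) = 32/27.
E[Z | X = 6] = (32/27) / (8/27) = 4.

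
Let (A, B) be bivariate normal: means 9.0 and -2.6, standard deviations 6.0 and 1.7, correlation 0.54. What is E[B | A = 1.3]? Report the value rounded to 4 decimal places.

For a bivariate normal, E[B | A=x] = μ_B + ρ·(σ_B/σ_A)·(x − μ_A).
E[B | A=1.3] = -2.6 + (0.54)·(1.7/6.0)·(1.3 − (9.0)) = -2.6 + (0.153)·(-7.7) = -3.7781.

-3.7781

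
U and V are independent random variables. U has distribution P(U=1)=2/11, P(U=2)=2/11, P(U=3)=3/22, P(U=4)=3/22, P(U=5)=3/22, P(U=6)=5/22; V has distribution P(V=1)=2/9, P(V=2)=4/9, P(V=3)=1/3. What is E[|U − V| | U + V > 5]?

P(U + V > 5) = 17/33.
Summing |U−V|·P(x,y) over outcomes with U + V > 5 gives 13/9.
E[|U − V| | U + V > 5] = (13/9) / (17/33) = 143/51.

143/51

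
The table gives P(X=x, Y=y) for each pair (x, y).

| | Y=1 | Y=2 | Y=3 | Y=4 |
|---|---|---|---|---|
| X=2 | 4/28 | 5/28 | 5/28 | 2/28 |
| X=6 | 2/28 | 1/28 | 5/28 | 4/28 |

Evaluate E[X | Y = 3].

P(Y = 3) = 5/14.
Σ X·P over the event = 2·(5/28) + 6·(5/28) = 10/7.
E[X | Y = 3] = (10/7) / (5/14) = 4.

4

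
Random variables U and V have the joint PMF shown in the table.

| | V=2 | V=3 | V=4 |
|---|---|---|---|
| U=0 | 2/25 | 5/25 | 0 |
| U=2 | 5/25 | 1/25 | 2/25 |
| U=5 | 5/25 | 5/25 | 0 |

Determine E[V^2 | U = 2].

61/8

P(U = 2) = 8/25.
Summing V^2·P(U=x,V=y) over the conditioning event gives 61/25.
E[V^2 | U = 2] = (61/25) / (8/25) = 61/8.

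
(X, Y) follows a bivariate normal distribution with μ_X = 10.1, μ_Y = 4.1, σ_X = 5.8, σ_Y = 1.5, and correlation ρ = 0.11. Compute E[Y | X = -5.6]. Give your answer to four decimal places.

E[Y | X=x] = μ_Y + ρ(σ_Y/σ_X)(x − μ_X) for jointly normal variables.
E[Y | X=-5.6] = 4.1 + (0.11)·(1.5/5.8)·(-5.6 − (10.1)) = 4.1 + (0.028448)·(-15.7) = 3.6534.

3.6534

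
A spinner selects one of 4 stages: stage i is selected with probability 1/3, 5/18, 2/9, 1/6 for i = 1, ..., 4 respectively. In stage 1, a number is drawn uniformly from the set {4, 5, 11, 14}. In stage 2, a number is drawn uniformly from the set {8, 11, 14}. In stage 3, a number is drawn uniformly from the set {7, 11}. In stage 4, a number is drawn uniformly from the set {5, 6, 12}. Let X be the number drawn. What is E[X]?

E[X | stage 1] = (4+5+11+14)/4 = 17/2.
E[X | stage 2] = (8+11+14)/3 = 11.
E[X | stage 3] = (7+11)/2 = 9.
E[X | stage 4] = (5+6+12)/3 = 23/3.
By the law of total expectation,
E[X] = (1/3)·(17/2) + (5/18)·(11) + (2/9)·(9) + (1/6)·(23/3) = 55/6.

55/6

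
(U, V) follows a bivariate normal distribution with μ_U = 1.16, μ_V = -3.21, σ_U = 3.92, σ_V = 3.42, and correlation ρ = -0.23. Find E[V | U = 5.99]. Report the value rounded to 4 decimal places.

For a bivariate normal, E[V | U=x] = μ_V + ρ·(σ_V/σ_U)·(x − μ_U).
E[V | U=5.99] = -3.21 + (-0.23)·(3.42/3.92)·(5.99 − (1.16)) = -3.21 + (-0.20066)·(4.83) = -4.1792.

-4.1792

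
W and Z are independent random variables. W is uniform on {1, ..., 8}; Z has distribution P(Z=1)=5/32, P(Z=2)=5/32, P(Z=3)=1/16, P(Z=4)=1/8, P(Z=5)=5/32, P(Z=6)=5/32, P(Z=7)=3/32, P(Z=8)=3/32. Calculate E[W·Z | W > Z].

132/7

P(W > Z) = 119/256.
Summing WZ·P(x,y) over outcomes with W > Z gives 561/64.
E[W·Z | W > Z] = (561/64) / (119/256) = 132/7.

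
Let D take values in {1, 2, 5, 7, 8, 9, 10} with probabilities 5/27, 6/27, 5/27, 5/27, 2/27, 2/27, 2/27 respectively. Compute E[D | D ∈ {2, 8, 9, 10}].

P(D ∈ {2, 8, 9, 10}) = 4/9.
Σ over the event: 2·2/9 + 8·2/27 + 9·2/27 + 10·2/27 = 22/9.
E[D | D ∈ {2, 8, 9, 10}] = (22/9) / (4/9) = 11/2.

11/2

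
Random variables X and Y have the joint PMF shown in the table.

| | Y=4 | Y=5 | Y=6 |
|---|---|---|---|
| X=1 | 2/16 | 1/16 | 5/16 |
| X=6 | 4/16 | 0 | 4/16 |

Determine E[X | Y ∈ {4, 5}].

27/7

P(Y ∈ {4, 5}) = 7/16.
Summing X·P(X=x,Y=y) over the conditioning event gives 27/16.
E[X | Y ∈ {4, 5}] = (27/16) / (7/16) = 27/7.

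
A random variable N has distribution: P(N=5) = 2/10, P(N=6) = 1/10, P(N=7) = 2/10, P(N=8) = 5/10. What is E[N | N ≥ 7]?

54/7

P(N ≥ 7) = 7/10.
Σ over the event: 7·1/5 + 8·1/2 = 27/5.
E[N | N ≥ 7] = (27/5) / (7/10) = 54/7.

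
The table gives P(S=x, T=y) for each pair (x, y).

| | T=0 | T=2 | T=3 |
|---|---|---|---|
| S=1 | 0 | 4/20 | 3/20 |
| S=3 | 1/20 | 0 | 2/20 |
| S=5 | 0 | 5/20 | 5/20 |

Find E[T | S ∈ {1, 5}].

P(S ∈ {1, 5}) = 17/20.
Summing T·P(S=x,T=y) over the conditioning event gives 21/10.
E[T | S ∈ {1, 5}] = (21/10) / (17/20) = 42/17.

42/17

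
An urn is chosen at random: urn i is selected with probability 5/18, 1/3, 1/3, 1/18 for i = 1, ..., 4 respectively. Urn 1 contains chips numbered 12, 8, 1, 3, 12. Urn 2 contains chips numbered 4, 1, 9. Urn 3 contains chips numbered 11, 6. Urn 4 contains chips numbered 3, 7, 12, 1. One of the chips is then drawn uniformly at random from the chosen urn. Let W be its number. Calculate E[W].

161/24

E[W | urn 1] = (12+8+1+3+12)/5 = 36/5.
E[W | urn 2] = (4+1+9)/3 = 14/3.
E[W | urn 3] = (11+6)/2 = 17/2.
E[W | urn 4] = (3+7+12+1)/4 = 23/4.
E[W] = (5/18)·(36/5) + (1/3)·(14/3) + (1/3)·(17/2) + (1/18)·(23/4) = 161/24.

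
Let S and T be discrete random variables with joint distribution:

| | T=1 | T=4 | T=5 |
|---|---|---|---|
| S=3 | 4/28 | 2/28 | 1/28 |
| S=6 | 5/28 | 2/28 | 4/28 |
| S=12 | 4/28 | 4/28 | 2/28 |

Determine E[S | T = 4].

P(T = 4) = 2/7.
Σ S·P over the event = 3·(2/28) + 6·(2/28) + 12·(4/28) = 33/14.
E[S | T = 4] = (33/14) / (2/7) = 33/4.

33/4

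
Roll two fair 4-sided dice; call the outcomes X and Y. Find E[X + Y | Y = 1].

7/2

P(Y = 1) = 1/4.
Summing (X+Y)·P(x,y) over outcomes with Y = 1 gives 7/8.
E[X + Y | Y = 1] = (7/8) / (1/4) = 7/2.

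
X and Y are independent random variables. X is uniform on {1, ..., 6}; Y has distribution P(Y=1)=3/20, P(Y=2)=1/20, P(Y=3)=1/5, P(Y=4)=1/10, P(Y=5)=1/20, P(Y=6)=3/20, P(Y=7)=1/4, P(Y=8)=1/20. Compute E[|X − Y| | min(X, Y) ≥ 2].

P(min(X, Y) ≥ 2) = 17/24.
Summing |X−Y|·P(x,y) over outcomes with min(X, Y) ≥ 2 gives 91/60.
E[|X − Y| | min(X, Y) ≥ 2] = (91/60) / (17/24) = 182/85.

182/85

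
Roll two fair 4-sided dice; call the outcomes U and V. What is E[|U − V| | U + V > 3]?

18/13

P(U + V > 3) = 13/16.
Summing |U−V|·P(x,y) over outcomes with U + V > 3 gives 9/8.
E[|U − V| | U + V > 3] = (9/8) / (13/16) = 18/13.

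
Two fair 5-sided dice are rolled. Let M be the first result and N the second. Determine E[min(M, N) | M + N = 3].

Outcomes with M + N = 3: (1,2), (2,1), each with probability 1/25.
E[min(M, N) | M + N = 3] = (1 + 1) / 2 = 1.

1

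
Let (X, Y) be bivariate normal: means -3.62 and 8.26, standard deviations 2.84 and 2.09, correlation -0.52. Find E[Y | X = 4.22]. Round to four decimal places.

5.2598

The regression of Y on X has slope ρ·σ_Y/σ_X and passes through (μ_X, μ_Y).
E[Y | X=4.22] = 8.26 + (-0.52)·(2.09/2.84)·(4.22 − (-3.62)) = 8.26 + (-0.38268)·(7.84) = 5.2598.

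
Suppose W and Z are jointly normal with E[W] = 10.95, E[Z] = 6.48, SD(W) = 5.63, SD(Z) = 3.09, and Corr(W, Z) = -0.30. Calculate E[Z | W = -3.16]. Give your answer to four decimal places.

For a bivariate normal, E[Z | W=x] = μ_Z + ρ·(σ_Z/σ_W)·(x − μ_W).
E[Z | W=-3.16] = 6.48 + (-0.30)·(3.09/5.63)·(-3.16 − (10.95)) = 6.48 + (-0.164654)·(-14.11) = 8.8033.

8.8033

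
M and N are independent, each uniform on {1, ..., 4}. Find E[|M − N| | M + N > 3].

18/13

P(M + N > 3) = 13/16.
Summing |M−N|·P(x,y) over outcomes with M + N > 3 gives 9/8.
E[|M − N| | M + N > 3] = (9/8) / (13/16) = 18/13.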